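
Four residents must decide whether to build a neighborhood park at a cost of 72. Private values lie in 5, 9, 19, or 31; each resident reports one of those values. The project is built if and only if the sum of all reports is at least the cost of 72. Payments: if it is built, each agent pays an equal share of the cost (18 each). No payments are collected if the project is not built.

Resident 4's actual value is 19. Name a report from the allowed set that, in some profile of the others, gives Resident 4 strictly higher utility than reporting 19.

Suppose Resident 1 reports 5, Resident 2 reports 5 and Resident 3 reports 31.
Report 19: project not built, utility 0.
Report 31: project built, pays 18, utility 19 - 18 = 1.
So reporting 31 beats truth here (1 > 0).

31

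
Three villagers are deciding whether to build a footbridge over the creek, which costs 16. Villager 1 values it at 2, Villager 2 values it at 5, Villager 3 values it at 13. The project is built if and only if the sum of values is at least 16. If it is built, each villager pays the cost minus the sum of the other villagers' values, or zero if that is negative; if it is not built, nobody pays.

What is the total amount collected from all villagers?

10

Total value 20 ≥ cost 16, so it is built.
Villager 1: others sum to 18; max(0, 16 - 18) = 0.
Villager 2: others sum to 15; max(0, 16 - 15) = 1.
Villager 3: others sum to 7; max(0, 16 - 7) = 9.
Total collected = 0 + 1 + 9 = 10.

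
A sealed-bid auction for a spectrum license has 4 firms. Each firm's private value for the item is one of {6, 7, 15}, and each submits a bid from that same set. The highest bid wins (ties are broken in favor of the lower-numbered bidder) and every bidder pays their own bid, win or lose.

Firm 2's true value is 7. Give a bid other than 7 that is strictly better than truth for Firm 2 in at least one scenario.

6

Suppose Firm 1 bids 6, Firm 3 bids 6 and Firm 4 bids 15.
Bid 7: loses but pays 7, utility -7.
Bid 6: loses but pays 6, utility -6.
So bidding 6 beats truth here (-6 > -7).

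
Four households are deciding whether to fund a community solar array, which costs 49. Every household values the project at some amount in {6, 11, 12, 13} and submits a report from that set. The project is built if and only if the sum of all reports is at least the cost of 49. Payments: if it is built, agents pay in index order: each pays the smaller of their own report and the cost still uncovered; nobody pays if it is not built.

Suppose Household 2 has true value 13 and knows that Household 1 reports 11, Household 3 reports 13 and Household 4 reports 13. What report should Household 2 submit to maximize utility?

Report 6: project not built, utility 0.
Report 11: project not built, utility 0.
Report 12: project built, pays 12, utility 13 - 12 = 1.
Report 13: project built, pays 13, utility 13 - 13 = 0.
The best choice is 12 with utility 1.

12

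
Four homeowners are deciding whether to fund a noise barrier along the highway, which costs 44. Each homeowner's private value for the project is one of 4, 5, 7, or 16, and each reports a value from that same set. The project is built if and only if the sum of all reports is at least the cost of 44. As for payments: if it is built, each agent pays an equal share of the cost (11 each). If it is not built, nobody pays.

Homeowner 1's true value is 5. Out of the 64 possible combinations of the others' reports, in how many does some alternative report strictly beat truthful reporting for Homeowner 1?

3

Others report (7, 16, 16): truth gives -6; report 4 gives 0 > -6. Violating.
Others report (16, 7, 16): truth gives -6; report 4 gives 0 > -6. Violating.
Others report (16, 16, 7): truth gives -6; report 4 gives 0 > -6. Violating.
Others report (4, 4, 4): truth gives 0; no alternative beats it.
Others report (4, 4, 5): truth gives 0; no alternative beats it.
(Checking all 64 profiles: 3 have a profitable deviation, 61 do not.)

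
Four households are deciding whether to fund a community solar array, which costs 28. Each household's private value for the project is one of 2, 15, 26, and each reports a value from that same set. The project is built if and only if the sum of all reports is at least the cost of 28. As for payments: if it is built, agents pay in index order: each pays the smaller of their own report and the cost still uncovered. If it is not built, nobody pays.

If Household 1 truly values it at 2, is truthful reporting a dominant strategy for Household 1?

Check each profile of the others' reports and compare truth against every alternative report.
Others report (2, 2, 15): truth gives 0, best alternative gives -13.
Others report (2, 2, 26): truth gives 0, best alternative gives -13.
Others report (2, 15, 2): truth gives 0, best alternative gives -13.
Others report (2, 15, 15): truth gives 0, best alternative gives -13.
Others report (2, 15, 26): truth gives 0, best alternative gives -13.
Others report (2, 26, 2): truth gives 0, best alternative gives -13.
(Remaining 21 profiles checked similarly; truth is weakly best in each.)
In every case the truthful report is at least as good as any alternative, so it is a dominant strategy.

Yes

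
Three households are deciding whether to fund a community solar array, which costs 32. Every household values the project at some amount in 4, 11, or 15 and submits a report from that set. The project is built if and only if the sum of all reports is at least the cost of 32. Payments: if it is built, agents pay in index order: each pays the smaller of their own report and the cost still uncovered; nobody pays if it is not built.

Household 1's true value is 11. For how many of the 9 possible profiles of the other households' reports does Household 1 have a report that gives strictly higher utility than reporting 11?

1

Others report (15, 15): truth gives 0; report 4 gives 7 > 0. Violating.
Others report (4, 4): truth gives 0; no alternative beats it.
Others report (4, 11): truth gives 0; no alternative beats it.
(Checking all 9 profiles: 1 has a profitable deviation, 8 do not.)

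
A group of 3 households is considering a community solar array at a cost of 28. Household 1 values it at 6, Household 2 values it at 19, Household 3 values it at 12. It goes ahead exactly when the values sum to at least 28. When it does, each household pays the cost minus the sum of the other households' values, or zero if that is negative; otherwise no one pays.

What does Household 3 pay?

Total value 37 ≥ cost 28, so the project is built.
The other households' values sum to 25.
Cost minus that sum is 28 - 25 = 3.

3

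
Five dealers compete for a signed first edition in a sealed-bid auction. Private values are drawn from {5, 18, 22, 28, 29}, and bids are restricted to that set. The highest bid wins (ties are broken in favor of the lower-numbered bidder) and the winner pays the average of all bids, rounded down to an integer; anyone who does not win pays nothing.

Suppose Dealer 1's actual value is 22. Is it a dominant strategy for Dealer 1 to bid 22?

No

Consider the case where Dealer 2 bids 5, Dealer 3 bids 5, Dealer 4 bids 5 and Dealer 5 bids 5.
Truthful bid 22: wins, pays 8, utility 22 - 8 = 14.
Bid 5 instead: wins, pays 5, utility 22 - 5 = 17.
Since 17 > 14, bidding 5 is strictly better here, so truthful bidding is not dominant.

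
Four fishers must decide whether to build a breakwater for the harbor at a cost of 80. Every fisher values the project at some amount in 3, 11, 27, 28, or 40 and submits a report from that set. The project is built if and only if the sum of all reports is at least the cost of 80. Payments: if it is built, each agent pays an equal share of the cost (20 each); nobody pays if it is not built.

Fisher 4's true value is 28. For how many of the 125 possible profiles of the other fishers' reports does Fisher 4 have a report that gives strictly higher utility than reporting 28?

21

Others report (3, 3, 40): truth gives 0; report 40 gives 8 > 0. Violating.
Others report (3, 11, 27): truth gives 0; report 40 gives 8 > 0. Violating.
Others report (3, 11, 28): truth gives 0; report 40 gives 8 > 0. Violating.
Others report (3, 27, 11): truth gives 0; report 40 gives 8 > 0. Violating.
Others report (3, 3, 3): truth gives 0; no alternative beats it.
Others report (3, 3, 11): truth gives 0; no alternative beats it.
(Checking all 125 profiles: 21 have a profitable deviation, 104 do not.)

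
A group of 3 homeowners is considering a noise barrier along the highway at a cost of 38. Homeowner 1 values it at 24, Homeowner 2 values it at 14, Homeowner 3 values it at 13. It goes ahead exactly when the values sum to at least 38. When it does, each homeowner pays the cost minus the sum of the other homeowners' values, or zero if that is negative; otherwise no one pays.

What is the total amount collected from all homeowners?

12

Total value 51 ≥ cost 38, so it is built.
Homeowner 1: others sum to 27; max(0, 38 - 27) = 11.
Homeowner 2: others sum to 37; max(0, 38 - 37) = 1.
Homeowner 3: others sum to 38; max(0, 38 - 38) = 0.
Total collected = 11 + 1 + 0 = 12.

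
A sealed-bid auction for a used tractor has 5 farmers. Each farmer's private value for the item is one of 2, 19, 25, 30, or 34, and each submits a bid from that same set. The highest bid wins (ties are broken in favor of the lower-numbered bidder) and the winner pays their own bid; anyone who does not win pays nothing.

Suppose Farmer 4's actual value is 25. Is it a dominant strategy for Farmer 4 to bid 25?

Consider the case where Farmer 1 bids 2, Farmer 2 bids 2, Farmer 3 bids 2 and Farmer 5 bids 2.
Truthful bid 25: wins, pays 25, utility 25 - 25 = 0.
Bid 19 instead: wins, pays 19, utility 25 - 19 = 6.
Since 6 > 0, bidding 19 is strictly better here, so truthful bidding is not dominant.

No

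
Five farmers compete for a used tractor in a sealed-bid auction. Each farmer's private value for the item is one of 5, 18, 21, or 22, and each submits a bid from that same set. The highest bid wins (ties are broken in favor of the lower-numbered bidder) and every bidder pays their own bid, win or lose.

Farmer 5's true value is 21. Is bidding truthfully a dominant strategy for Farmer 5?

No

Consider the case where Farmer 1 bids 5, Farmer 2 bids 5, Farmer 3 bids 5 and Farmer 4 bids 5.
Truthful bid 21: wins, pays 21, utility 21 - 21 = 0.
Bid 18 instead: wins, pays 18, utility 21 - 18 = 3.
Since 3 > 0, bidding 18 is strictly better here, so truthful bidding is not dominant.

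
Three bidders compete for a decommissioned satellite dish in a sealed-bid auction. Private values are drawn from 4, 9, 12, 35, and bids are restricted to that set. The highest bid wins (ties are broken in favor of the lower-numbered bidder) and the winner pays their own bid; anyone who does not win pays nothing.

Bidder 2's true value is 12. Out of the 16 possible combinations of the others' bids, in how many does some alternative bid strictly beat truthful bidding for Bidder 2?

2

Others bid (4, 4): truth gives 0; bid 9 gives 3 > 0. Violating.
Others bid (4, 9): truth gives 0; bid 9 gives 3 > 0. Violating.
Others bid (4, 12): truth gives 0; no alternative beats it.
Others bid (4, 35): truth gives 0; no alternative beats it.
(Checking all 16 profiles: 2 have a profitable deviation, 14 do not.)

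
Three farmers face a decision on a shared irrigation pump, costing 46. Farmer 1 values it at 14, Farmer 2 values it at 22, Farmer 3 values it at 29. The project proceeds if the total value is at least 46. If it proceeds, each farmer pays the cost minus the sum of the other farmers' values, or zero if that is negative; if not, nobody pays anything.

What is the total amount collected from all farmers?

Total value 65 ≥ cost 46, so it is built.
Farmer 1: others sum to 51; max(0, 46 - 51) = 0.
Farmer 2: others sum to 43; max(0, 46 - 43) = 3.
Farmer 3: others sum to 36; max(0, 46 - 36) = 10.
Total collected = 0 + 3 + 10 = 13.

13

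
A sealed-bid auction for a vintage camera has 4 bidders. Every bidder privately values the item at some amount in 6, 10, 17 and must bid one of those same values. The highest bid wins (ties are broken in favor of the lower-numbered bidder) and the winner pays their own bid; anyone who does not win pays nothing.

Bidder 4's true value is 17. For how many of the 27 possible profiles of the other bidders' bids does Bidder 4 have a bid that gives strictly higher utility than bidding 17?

1

Others bid (6, 6, 6): truth gives 0; bid 10 gives 7 > 0. Violating.
Others bid (6, 6, 10): truth gives 0; no alternative beats it.
Others bid (6, 6, 17): truth gives 0; no alternative beats it.
(Checking all 27 profiles: 1 has a profitable deviation, 26 do not.)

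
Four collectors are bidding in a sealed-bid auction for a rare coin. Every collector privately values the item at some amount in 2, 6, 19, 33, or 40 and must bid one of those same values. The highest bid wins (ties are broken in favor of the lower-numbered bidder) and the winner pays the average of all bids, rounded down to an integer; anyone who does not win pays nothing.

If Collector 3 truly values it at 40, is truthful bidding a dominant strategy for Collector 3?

Consider the case where Collector 1 bids 2, Collector 2 bids 2 and Collector 4 bids 2.
Truthful bid 40: wins, pays 11, utility 40 - 11 = 29.
Bid 6 instead: wins, pays 3, utility 40 - 3 = 37.
Since 37 > 29, bidding 6 is strictly better here, so truthful bidding is not dominant.

No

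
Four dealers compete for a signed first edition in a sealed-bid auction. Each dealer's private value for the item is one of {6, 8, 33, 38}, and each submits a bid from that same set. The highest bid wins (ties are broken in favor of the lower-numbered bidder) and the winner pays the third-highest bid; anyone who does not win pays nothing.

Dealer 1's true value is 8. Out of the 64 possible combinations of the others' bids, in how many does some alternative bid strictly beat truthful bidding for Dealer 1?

Others bid (6, 6, 33): truth gives 0; bid 33 gives 2 > 0. Violating.
Others bid (6, 6, 38): truth gives 0; bid 38 gives 2 > 0. Violating.
Others bid (6, 33, 6): truth gives 0; bid 33 gives 2 > 0. Violating.
Others bid (6, 38, 6): truth gives 0; bid 38 gives 2 > 0. Violating.
Others bid (6, 6, 6): truth gives 2; no alternative beats it.
Others bid (6, 6, 8): truth gives 2; no alternative beats it.
(Checking all 64 profiles: 6 have a profitable deviation, 58 do not.)

6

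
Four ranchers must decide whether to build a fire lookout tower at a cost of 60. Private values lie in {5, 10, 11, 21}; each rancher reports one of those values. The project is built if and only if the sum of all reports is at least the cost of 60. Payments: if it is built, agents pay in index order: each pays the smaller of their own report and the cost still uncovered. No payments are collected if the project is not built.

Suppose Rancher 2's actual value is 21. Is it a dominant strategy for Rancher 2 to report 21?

No

Consider the case where Rancher 1 reports 10, Rancher 3 reports 21 and Rancher 4 reports 21.
Truthful report 21: project built, pays 21, utility 21 - 21 = 0.
Report 10 instead: project built, pays 10, utility 21 - 10 = 11.
Since 11 > 0, reporting 10 is strictly better here, so truthful reporting is not dominant.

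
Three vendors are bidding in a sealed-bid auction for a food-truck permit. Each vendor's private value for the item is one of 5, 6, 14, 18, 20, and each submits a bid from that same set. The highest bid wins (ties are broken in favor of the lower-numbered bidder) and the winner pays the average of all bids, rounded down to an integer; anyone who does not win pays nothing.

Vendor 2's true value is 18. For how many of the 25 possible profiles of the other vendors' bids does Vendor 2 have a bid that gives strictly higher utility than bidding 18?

11

Others bid (5, 5): truth gives 9; bid 6 gives 13 > 9. Violating.
Others bid (5, 6): truth gives 9; bid 6 gives 13 > 9. Violating.
Others bid (5, 14): truth gives 6; bid 14 gives 7 > 6. Violating.
Others bid (5, 20): truth gives 0; bid 20 gives 3 > 0. Violating.
Others bid (5, 18): truth gives 5; no alternative beats it.
Others bid (6, 18): truth gives 4; no alternative beats it.
(Checking all 25 profiles: 11 have a profitable deviation, 14 do not.)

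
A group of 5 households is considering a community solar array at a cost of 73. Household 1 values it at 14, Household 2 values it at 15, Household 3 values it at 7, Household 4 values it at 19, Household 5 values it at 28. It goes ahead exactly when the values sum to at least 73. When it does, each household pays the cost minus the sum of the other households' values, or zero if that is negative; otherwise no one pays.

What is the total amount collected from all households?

Total value 83 ≥ cost 73, so it is built.
Household 1: others sum to 69; max(0, 73 - 69) = 4.
Household 2: others sum to 68; max(0, 73 - 68) = 5.
Household 3: others sum to 76; max(0, 73 - 76) = 0.
Household 4: others sum to 64; max(0, 73 - 64) = 9.
Household 5: others sum to 55; max(0, 73 - 55) = 18.
Total collected = 4 + 5 + 0 + 9 + 18 = 36.

36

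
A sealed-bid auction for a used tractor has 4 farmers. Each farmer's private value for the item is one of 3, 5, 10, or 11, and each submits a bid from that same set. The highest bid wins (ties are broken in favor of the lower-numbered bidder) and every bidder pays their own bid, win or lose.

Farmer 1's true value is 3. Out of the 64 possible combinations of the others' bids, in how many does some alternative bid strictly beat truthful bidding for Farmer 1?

7

Others bid (3, 3, 5): truth gives -3; bid 5 gives -2 > -3. Violating.
Others bid (3, 5, 3): truth gives -3; bid 5 gives -2 > -3. Violating.
Others bid (3, 5, 5): truth gives -3; bid 5 gives -2 > -3. Violating.
Others bid (5, 3, 3): truth gives -3; bid 5 gives -2 > -3. Violating.
Others bid (3, 3, 3): truth gives 0; no alternative beats it.
Others bid (3, 3, 10): truth gives -3; no alternative beats it.
(Checking all 64 profiles: 7 have a profitable deviation, 57 do not.)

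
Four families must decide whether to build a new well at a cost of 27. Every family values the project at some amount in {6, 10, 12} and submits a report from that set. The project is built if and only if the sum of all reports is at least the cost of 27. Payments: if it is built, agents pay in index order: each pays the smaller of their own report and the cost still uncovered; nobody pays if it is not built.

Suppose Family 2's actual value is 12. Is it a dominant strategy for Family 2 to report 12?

No

Consider the case where Family 1 reports 6, Family 3 reports 6 and Family 4 reports 6.
Truthful report 12: project built, pays 12, utility 12 - 12 = 0.
Report 10 instead: project built, pays 10, utility 12 - 10 = 2.
Since 2 > 0, reporting 10 is strictly better here, so truthful reporting is not dominant.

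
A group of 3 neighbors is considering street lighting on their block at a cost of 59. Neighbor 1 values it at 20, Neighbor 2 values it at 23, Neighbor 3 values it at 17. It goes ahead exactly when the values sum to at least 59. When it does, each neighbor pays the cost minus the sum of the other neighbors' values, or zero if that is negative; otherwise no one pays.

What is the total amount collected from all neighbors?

Total value 60 ≥ cost 59, so it is built.
Neighbor 1: others sum to 40; max(0, 59 - 40) = 19.
Neighbor 2: others sum to 37; max(0, 59 - 37) = 22.
Neighbor 3: others sum to 43; max(0, 59 - 43) = 16.
Total collected = 19 + 22 + 16 = 57.

57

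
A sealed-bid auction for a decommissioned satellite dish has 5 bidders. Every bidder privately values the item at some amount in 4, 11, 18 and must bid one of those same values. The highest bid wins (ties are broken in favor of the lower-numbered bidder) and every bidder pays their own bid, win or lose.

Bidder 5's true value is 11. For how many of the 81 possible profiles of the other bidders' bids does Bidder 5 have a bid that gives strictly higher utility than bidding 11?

Others bid (4, 4, 4, 11): truth gives -11; bid 4 gives -4 > -11. Violating.
Others bid (4, 4, 4, 18): truth gives -11; bid 4 gives -4 > -11. Violating.
Others bid (4, 4, 11, 4): truth gives -11; bid 4 gives -4 > -11. Violating.
Others bid (4, 4, 11, 11): truth gives -11; bid 4 gives -4 > -11. Violating.
Others bid (4, 4, 4, 4): truth gives 0; no alternative beats it.
(Checking all 81 profiles: 80 have a profitable deviation, 1 does not.)

80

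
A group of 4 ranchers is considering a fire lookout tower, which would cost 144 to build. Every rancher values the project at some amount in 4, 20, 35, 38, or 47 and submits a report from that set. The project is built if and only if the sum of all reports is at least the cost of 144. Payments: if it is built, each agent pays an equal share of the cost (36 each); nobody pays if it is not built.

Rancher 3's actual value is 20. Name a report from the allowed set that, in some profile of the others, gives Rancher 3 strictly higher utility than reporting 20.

4

Suppose Rancher 1 reports 35, Rancher 2 reports 47 and Rancher 4 reports 47.
Report 20: project built, pays 36, utility 20 - 36 = -16.
Report 4: project not built, utility 0.
So reporting 4 beats truth here (0 > -16).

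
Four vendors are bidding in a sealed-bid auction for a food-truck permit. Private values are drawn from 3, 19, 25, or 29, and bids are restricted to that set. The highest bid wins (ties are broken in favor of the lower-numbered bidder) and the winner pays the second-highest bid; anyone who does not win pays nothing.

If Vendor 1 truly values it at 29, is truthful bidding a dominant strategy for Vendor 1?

Yes

Check each profile of the others' bids and compare truth against every alternative bid.
Others bid (3, 3, 3): truth gives 26, best alternative gives 26.
Others bid (3, 3, 19): truth gives 10, best alternative gives 10.
Others bid (3, 19, 3): truth gives 10, best alternative gives 10.
Others bid (3, 19, 19): truth gives 10, best alternative gives 10.
Others bid (19, 3, 3): truth gives 10, best alternative gives 10.
Others bid (19, 3, 19): truth gives 10, best alternative gives 10.
(Remaining 58 profiles checked similarly; truth is weakly best in each.)
In every case the truthful bid is at least as good as any alternative, so it is a dominant strategy.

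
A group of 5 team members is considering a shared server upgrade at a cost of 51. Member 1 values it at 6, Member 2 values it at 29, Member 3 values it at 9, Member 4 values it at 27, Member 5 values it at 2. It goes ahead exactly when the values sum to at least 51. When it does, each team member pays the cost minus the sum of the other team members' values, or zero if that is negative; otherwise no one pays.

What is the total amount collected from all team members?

Total value 73 ≥ cost 51, so it is built.
Member 1: others sum to 67; max(0, 51 - 67) = 0.
Member 2: others sum to 44; max(0, 51 - 44) = 7.
Member 3: others sum to 64; max(0, 51 - 64) = 0.
Member 4: others sum to 46; max(0, 51 - 46) = 5.
Member 5: others sum to 71; max(0, 51 - 71) = 0.
Total collected = 0 + 7 + 0 + 5 + 0 = 12.

12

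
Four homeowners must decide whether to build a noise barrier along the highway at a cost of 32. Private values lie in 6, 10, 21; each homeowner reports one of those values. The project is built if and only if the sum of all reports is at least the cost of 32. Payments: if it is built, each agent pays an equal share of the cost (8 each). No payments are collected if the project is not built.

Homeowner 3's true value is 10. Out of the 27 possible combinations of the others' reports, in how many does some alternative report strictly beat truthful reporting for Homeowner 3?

Others report (6, 6, 6): truth gives 0; report 21 gives 2 > 0. Violating.
Others report (6, 6, 10): truth gives 2; no alternative beats it.
Others report (6, 6, 21): truth gives 2; no alternative beats it.
(Checking all 27 profiles: 1 has a profitable deviation, 26 do not.)

1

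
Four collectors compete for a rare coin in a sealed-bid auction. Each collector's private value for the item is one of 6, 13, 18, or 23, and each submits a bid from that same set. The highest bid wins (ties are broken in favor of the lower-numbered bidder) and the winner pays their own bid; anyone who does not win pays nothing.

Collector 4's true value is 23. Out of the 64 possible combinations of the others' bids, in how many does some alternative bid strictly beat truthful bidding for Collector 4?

8

Others bid (6, 6, 6): truth gives 0; bid 13 gives 10 > 0. Violating.
Others bid (6, 6, 13): truth gives 0; bid 18 gives 5 > 0. Violating.
Others bid (6, 13, 6): truth gives 0; bid 18 gives 5 > 0. Violating.
Others bid (6, 13, 13): truth gives 0; bid 18 gives 5 > 0. Violating.
Others bid (6, 6, 18): truth gives 0; no alternative beats it.
Others bid (6, 6, 23): truth gives 0; no alternative beats it.
(Checking all 64 profiles: 8 have a profitable deviation, 56 do not.)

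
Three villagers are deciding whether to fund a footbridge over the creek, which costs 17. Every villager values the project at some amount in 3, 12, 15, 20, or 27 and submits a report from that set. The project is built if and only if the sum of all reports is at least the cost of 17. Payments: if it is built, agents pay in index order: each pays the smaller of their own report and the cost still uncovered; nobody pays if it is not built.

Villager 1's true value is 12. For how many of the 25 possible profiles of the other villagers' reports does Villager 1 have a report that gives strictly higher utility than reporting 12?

24

Others report (3, 12): truth gives 0; report 3 gives 9 > 0. Violating.
Others report (3, 15): truth gives 0; report 3 gives 9 > 0. Violating.
Others report (3, 20): truth gives 0; report 3 gives 9 > 0. Violating.
Others report (3, 27): truth gives 0; report 3 gives 9 > 0. Violating.
Others report (3, 3): truth gives 0; no alternative beats it.
(Checking all 25 profiles: 24 have a profitable deviation, 1 does not.)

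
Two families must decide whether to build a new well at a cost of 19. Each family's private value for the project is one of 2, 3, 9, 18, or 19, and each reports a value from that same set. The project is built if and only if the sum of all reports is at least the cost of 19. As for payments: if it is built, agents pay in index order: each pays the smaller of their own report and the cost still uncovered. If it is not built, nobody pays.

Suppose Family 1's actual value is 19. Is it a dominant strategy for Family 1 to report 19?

Consider the case where Family 2 reports 2.
Truthful report 19: project built, pays 19, utility 19 - 19 = 0.
Report 18 instead: project built, pays 18, utility 19 - 18 = 1.
Since 1 > 0, reporting 18 is strictly better here, so truthful reporting is not dominant.

No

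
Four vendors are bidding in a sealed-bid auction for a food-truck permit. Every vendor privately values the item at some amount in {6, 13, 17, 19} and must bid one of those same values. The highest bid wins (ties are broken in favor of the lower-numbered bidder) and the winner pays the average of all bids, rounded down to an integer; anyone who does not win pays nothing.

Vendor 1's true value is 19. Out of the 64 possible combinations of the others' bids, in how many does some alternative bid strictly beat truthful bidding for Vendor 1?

11

Others bid (6, 6, 6): truth gives 10; bid 6 gives 13 > 10. Violating.
Others bid (6, 6, 13): truth gives 8; bid 13 gives 10 > 8. Violating.
Others bid (6, 6, 17): truth gives 7; bid 17 gives 8 > 7. Violating.
Others bid (6, 13, 6): truth gives 8; bid 13 gives 10 > 8. Violating.
Others bid (6, 6, 19): truth gives 7; no alternative beats it.
Others bid (6, 13, 17): truth gives 6; no alternative beats it.
(Checking all 64 profiles: 11 have a profitable deviation, 53 do not.)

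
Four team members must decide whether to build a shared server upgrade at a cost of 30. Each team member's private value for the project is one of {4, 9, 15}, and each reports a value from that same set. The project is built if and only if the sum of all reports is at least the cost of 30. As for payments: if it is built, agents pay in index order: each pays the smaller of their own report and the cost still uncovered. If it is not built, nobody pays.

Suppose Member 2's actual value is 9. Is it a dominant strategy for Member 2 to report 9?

No

Consider the case where Member 1 reports 4, Member 3 reports 9 and Member 4 reports 15.
Truthful report 9: project built, pays 9, utility 9 - 9 = 0.
Report 4 instead: project built, pays 4, utility 9 - 4 = 5.
Since 5 > 0, reporting 4 is strictly better here, so truthful reporting is not dominant.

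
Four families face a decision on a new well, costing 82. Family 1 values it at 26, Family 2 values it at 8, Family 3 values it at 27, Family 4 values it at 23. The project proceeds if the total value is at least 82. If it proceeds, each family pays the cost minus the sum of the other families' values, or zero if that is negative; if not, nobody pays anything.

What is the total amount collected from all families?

76

Total value 84 ≥ cost 82, so it is built.
Family 1: others sum to 58; max(0, 82 - 58) = 24.
Family 2: others sum to 76; max(0, 82 - 76) = 6.
Family 3: others sum to 57; max(0, 82 - 57) = 25.
Family 4: others sum to 61; max(0, 82 - 61) = 21.
Total collected = 24 + 6 + 25 + 21 = 76.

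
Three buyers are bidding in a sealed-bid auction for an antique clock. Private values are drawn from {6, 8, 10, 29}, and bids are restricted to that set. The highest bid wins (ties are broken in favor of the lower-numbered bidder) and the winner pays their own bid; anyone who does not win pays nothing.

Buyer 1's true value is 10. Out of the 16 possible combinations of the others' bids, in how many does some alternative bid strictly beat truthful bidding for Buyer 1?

4

Others bid (6, 6): truth gives 0; bid 6 gives 4 > 0. Violating.
Others bid (6, 8): truth gives 0; bid 8 gives 2 > 0. Violating.
Others bid (8, 6): truth gives 0; bid 8 gives 2 > 0. Violating.
Others bid (8, 8): truth gives 0; bid 8 gives 2 > 0. Violating.
Others bid (6, 10): truth gives 0; no alternative beats it.
Others bid (6, 29): truth gives 0; no alternative beats it.
(Checking all 16 profiles: 4 have a profitable deviation, 12 do not.)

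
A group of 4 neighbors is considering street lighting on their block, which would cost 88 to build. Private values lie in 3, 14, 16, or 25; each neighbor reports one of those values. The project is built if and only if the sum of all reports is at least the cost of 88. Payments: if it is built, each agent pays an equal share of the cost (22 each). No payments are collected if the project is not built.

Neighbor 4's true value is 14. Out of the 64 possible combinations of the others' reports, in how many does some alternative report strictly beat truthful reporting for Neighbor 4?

Others report (25, 25, 25): truth gives -8; report 3 gives 0 > -8. Violating.
Others report (3, 3, 3): truth gives 0; no alternative beats it.
Others report (3, 3, 14): truth gives 0; no alternative beats it.
(Checking all 64 profiles: 1 has a profitable deviation, 63 do not.)

1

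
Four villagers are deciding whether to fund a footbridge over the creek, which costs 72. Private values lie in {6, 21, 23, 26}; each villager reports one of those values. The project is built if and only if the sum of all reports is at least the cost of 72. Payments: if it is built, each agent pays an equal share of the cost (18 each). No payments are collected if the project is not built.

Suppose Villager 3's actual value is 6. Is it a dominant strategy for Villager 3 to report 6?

Check each profile of the others' reports and compare truth against every alternative report.
Others report (6, 21, 26): truth gives 0, best alternative gives -12.
Others report (6, 23, 23): truth gives 0, best alternative gives -12.
Others report (6, 23, 26): truth gives 0, best alternative gives -12.
Others report (6, 26, 21): truth gives 0, best alternative gives -12.
Others report (6, 26, 23): truth gives 0, best alternative gives -12.
Others report (6, 26, 26): truth gives 0, best alternative gives -12.
(Remaining 58 profiles checked similarly; truth is weakly best in each.)
In every case the truthful report is at least as good as any alternative, so it is a dominant strategy.

Yes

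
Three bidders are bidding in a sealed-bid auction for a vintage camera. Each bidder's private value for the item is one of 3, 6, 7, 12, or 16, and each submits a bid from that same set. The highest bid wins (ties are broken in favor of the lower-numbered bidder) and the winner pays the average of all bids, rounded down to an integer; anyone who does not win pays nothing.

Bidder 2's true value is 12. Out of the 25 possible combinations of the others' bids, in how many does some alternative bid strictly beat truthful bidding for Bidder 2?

Others bid (3, 3): truth gives 6; bid 6 gives 8 > 6. Violating.
Others bid (3, 6): truth gives 5; bid 6 gives 7 > 5. Violating.
Others bid (3, 7): truth gives 5; bid 7 gives 7 > 5. Violating.
Others bid (3, 16): truth gives 0; bid 16 gives 1 > 0. Violating.
Others bid (3, 12): truth gives 3; no alternative beats it.
Others bid (6, 12): truth gives 2; no alternative beats it.
(Checking all 25 profiles: 10 have a profitable deviation, 15 do not.)

10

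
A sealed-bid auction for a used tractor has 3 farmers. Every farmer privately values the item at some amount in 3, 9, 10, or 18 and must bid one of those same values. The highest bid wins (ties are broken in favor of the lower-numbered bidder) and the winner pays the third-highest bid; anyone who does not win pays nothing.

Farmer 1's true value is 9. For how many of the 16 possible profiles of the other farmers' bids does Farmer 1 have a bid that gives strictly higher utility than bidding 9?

4

Others bid (3, 10): truth gives 0; bid 10 gives 6 > 0. Violating.
Others bid (3, 18): truth gives 0; bid 18 gives 6 > 0. Violating.
Others bid (10, 3): truth gives 0; bid 10 gives 6 > 0. Violating.
Others bid (18, 3): truth gives 0; bid 18 gives 6 > 0. Violating.
Others bid (3, 3): truth gives 6; no alternative beats it.
Others bid (3, 9): truth gives 6; no alternative beats it.
(Checking all 16 profiles: 4 have a profitable deviation, 12 do not.)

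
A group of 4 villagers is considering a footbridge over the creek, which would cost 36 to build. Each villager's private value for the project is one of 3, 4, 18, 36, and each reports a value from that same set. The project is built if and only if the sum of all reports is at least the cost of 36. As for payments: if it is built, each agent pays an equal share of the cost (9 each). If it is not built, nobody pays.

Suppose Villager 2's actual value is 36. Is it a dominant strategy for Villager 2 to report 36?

Yes

Check each profile of the others' reports and compare truth against every alternative report.
Others report (3, 3, 3): truth gives 27, best alternative gives 0.
Others report (3, 3, 4): truth gives 27, best alternative gives 0.
Others report (3, 4, 3): truth gives 27, best alternative gives 0.
Others report (3, 4, 4): truth gives 27, best alternative gives 0.
Others report (4, 3, 3): truth gives 27, best alternative gives 0.
Others report (4, 3, 4): truth gives 27, best alternative gives 0.
(Remaining 58 profiles checked similarly; truth is weakly best in each.)
In every case the truthful report is at least as good as any alternative, so it is a dominant strategy.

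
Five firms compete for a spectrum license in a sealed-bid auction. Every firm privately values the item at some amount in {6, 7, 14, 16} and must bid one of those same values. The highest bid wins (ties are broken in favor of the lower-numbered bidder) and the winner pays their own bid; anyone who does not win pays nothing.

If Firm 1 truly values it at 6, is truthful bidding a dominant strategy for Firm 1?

Yes

Check each profile of the others' bids and compare truth against every alternative bid.
Others bid (6, 6, 6, 6): truth gives 0, best alternative gives -1.
Others bid (6, 6, 6, 7): truth gives 0, best alternative gives -1.
Others bid (6, 6, 7, 6): truth gives 0, best alternative gives -1.
Others bid (6, 6, 7, 7): truth gives 0, best alternative gives -1.
Others bid (6, 7, 6, 6): truth gives 0, best alternative gives -1.
Others bid (6, 7, 6, 7): truth gives 0, best alternative gives -1.
(Remaining 250 profiles checked similarly; truth is weakly best in each.)
In every case the truthful bid is at least as good as any alternative, so it is a dominant strategy.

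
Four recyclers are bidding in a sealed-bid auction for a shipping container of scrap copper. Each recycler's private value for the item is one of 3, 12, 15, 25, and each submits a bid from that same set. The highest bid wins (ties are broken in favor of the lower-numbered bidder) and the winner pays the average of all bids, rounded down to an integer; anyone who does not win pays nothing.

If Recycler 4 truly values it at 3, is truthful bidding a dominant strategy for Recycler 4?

Yes

Check each profile of the others' bids and compare truth against every alternative bid.
Others bid (3, 3, 3): truth gives 0, best alternative gives -2.
Others bid (3, 3, 12): truth gives 0, best alternative gives 0.
Others bid (3, 3, 15): truth gives 0, best alternative gives 0.
Others bid (3, 3, 25): truth gives 0, best alternative gives 0.
Others bid (3, 12, 3): truth gives 0, best alternative gives 0.
Others bid (3, 12, 12): truth gives 0, best alternative gives 0.
(Remaining 58 profiles checked similarly; truth is weakly best in each.)
In every case the truthful bid is at least as good as any alternative, so it is a dominant strategy.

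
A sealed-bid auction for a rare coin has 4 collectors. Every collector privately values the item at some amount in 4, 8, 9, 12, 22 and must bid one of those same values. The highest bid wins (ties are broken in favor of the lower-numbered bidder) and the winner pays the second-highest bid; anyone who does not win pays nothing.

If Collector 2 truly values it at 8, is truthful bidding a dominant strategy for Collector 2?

Check each profile of the others' bids and compare truth against every alternative bid.
Others bid (4, 4, 4): truth gives 4, best alternative gives 4.
Others bid (4, 4, 8): truth gives 0, best alternative gives 0.
Others bid (4, 4, 9): truth gives 0, best alternative gives 0.
Others bid (4, 4, 12): truth gives 0, best alternative gives 0.
Others bid (4, 4, 22): truth gives 0, best alternative gives 0.
Others bid (4, 8, 4): truth gives 0, best alternative gives 0.
(Remaining 119 profiles checked similarly; truth is weakly best in each.)
In every case the truthful bid is at least as good as any alternative, so it is a dominant strategy.

Yes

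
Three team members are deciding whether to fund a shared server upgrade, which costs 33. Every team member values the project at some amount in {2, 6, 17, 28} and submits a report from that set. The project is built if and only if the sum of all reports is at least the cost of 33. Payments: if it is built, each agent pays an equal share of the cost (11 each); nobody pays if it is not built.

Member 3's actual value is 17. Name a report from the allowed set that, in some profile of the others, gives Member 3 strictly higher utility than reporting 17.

28

Suppose Member 1 reports 2 and Member 2 reports 6.
Report 17: project not built, utility 0.
Report 28: project built, pays 11, utility 17 - 11 = 6.
So reporting 28 beats truth here (6 > 0).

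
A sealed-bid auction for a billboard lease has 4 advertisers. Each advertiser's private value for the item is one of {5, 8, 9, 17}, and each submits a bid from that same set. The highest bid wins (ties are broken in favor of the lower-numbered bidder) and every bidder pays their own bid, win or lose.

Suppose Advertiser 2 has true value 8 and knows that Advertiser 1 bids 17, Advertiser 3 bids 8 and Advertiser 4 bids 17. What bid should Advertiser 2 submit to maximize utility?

5

Bid 5: loses but pays 5, utility -5.
Bid 8: loses but pays 8, utility -8.
Bid 9: loses but pays 9, utility -9.
Bid 17: loses but pays 17, utility -17.
The best choice is 5 with utility -5.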